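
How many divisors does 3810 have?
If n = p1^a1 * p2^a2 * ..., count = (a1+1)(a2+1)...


3810 = 2^1 × 3^1 × 5^1 × 127^1
d(3810) = (1+1) × (1+1) × (1+1) × (1+1) = 16

16 divisors


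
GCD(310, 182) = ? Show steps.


310 = 1 * 182 + 128
182 = 1 * 128 + 54
128 = 2 * 54 + 20
54 = 2 * 20 + 14
20 = 1 * 14 + 6
14 = 2 * 6 + 2
6 = 3 * 2 + 0
GCD = 2


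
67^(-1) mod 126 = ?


Use the extended Euclidean algorithm on (126, 67); each row r = 126*s + 67*t:
r=126, s=1, t=0
r=67, s=0, t=1
q=1: r=59, s=1, t=-1   [126*(1) + 67*(-1) = 59]
q=1: r=8, s=-1, t=2   [126*(-1) + 67*(2) = 8]
q=7: r=3, s=8, t=-15   [126*(8) + 67*(-15) = 3]
q=2: r=2, s=-17, t=32   [126*(-17) + 67*(32) = 2]
q=1: r=1, s=25, t=-47   [126*(25) + 67*(-47) = 1]
q=2: r=0, s=-67, t=126   [126*(-67) + 67*(126) = 0]
GCD = 1 with t = -47, so 67*(-47) ≡ 1 (mod 126)
Inverse = -47 mod 126 = 79
Check: 67 * 79 = 5293 ≡ 1 (mod 126)

67^(-1) ≡ 79 (mod 126)


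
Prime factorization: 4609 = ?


4609 / 11 = 419
419 / 419 = 1
4609 = 11 × 419


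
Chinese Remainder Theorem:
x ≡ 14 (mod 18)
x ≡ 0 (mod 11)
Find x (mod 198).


M = 18*11 = 198
M1 = M/18 = 11, M2 = M/11 = 18
M1^(-1) mod 18 = 5, M2^(-1) mod 11 = 8
x = 14*11*5 + 0*18*8 = 770
770 mod 198 = 176
Check: 176 mod 18 = 14 ✓, 176 mod 11 = 0 ✓

x ≡ 176 (mod 198)


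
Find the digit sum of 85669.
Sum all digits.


8 + 5 + 6 + 6 + 9 = 34


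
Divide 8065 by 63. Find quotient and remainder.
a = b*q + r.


8065 = 63 * 128 + 1
Check: 8064 + 1 = 8065

q = 128, r = 1


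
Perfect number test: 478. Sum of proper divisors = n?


Proper divisors of 478: 1, 2, 239
Sum = 1 + 2 + 239 = 242

No, 478 is not perfect (242 ≠ 478)


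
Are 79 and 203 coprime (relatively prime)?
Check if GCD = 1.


Euclidean algorithm:
203 = 2 * 79 + 45
79 = 1 * 45 + 34
45 = 1 * 34 + 11
34 = 3 * 11 + 1
11 = 11 * 1 + 0
GCD(79, 203) = 1

Yes, coprime (GCD = 1)


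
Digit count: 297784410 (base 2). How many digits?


297784410 in base 2 = 10001101111111101010001011010
Number of digits = 29

29 digits (base 2)


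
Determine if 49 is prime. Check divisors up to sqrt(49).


49 / 7 = 7 (exact division)
49 is NOT prime.

No, 49 is not prime


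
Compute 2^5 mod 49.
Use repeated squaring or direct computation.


2^1 mod 49 = 2
2^2 mod 49 = 4
2^3 mod 49 = 8
2^4 mod 49 = 16
2^5 mod 49 = 32


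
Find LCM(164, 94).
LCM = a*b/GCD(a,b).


GCD(164, 94) = 2
LCM = 164*94/2 = 15416/2 = 7708

LCM = 7708


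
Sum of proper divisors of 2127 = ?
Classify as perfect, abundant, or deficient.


Proper divisors: 1, 3, 709
Sum = 1 + 3 + 709 = 713
713 < 2127 → deficient

s(2127) = 713 (deficient)


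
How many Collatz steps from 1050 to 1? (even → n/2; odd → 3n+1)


1050 → 525 → 1576 → 788 → 394 → 197 → 592 → 296 → 148 → 74 → 37 → 112 → 56 → 28 → 14 → 7 → 22 → 11 → 34 → 17 → 52 → 26 → 13 → 40 → 20 → 10 → 5 → 16 → 8 → 4 → 2 → 1
Total steps = 31

31 steps


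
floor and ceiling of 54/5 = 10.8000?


54/5 = 10.8000
floor = 10
ceil = 11

floor = 10, ceil = 11


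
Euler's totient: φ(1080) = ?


1080 = 2^3 × 3^3 × 5
Prime factors: 2, 3, 5
φ(1080) = 1080 × (1-1/2) × (1-1/3) × (1-1/5)
= 1080 × 1/2 × 2/3 × 4/5 = 288

φ(1080) = 288


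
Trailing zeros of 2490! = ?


floor(2490/5) = 498
floor(2490/25) = 99
floor(2490/125) = 19
floor(2490/625) = 3
Total = 619

619 trailing zeros


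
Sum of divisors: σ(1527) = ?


Divisors of 1527: 1, 3, 509, 1527
Sum = 1 + 3 + 509 + 1527 = 2040

σ(1527) = 2040


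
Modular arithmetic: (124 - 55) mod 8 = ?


124 - 55 = 69
69 mod 8 = 5


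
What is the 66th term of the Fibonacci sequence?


Sequence: 1, 1, 2, 3, 5, 8, 13, 21, 34, 55, 89, 144, 233, 377, 610, 987, 1597, 2584, 4181, 6765, 10946, 17711, 28657, 46368, 75025, 121393, 196418, 317811, 514229, 832040, 1346269, 2178309, 3524578, 5702887, 9227465, 14930352, 24157817, 39088169, 63245986, 102334155, 165580141, 267914296, 433494437, 701408733, 1134903170, 1836311903, 2971215073, 4807526976, 7778742049, 12586269025, 20365011074, 32951280099, 53316291173, 86267571272, 139583862445, 225851433717, 365435296162, 591286729879, 956722026041, 1548008755920, 2504730781961, 4052739537881, 6557470319842, 10610209857723, 17167680177565, 27777890035288
F(66) = 27777890035288


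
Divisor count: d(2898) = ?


2898 = 2^1 × 3^2 × 7^1 × 23^1
d(2898) = (1+1) × (2+1) × (1+1) × (1+1) = 24

24 divisors


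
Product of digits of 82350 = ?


8 × 2 × 3 × 5 × 0 = 0


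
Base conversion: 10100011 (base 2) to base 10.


10100011 (base 2) = 163 (decimal)
163 (decimal) = 163 (base 10)


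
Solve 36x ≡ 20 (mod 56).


GCD(36, 56) = 4 divides 20
Divide: 9x ≡ 5 (mod 14)
x ≡ 13 (mod 14)


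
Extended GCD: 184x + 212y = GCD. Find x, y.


Tabular extended Euclidean (each row: r = 184*s + 212*t):
r=184, s=1, t=0
r=212, s=0, t=1
q=0: r=184, s=1, t=0   [184*(1) + 212*(0) = 184]
q=1: r=28, s=-1, t=1   [184*(-1) + 212*(1) = 28]
q=6: r=16, s=7, t=-6   [184*(7) + 212*(-6) = 16]
q=1: r=12, s=-8, t=7   [184*(-8) + 212*(7) = 12]
q=1: r=4, s=15, t=-13   [184*(15) + 212*(-13) = 4]
q=3: r=0, s=-53, t=46   [184*(-53) + 212*(46) = 0]
GCD = 4; from the row with r=4: x=15, y=-13
Check: 184*(15) + 212*(-13) = 2760 - 2756 = 4

GCD = 4, x = 15, y = -13


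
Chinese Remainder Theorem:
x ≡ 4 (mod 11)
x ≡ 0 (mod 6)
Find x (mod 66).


M = 11*6 = 66
M1 = M/11 = 6, M2 = M/6 = 11
M1^(-1) mod 11 = 2, M2^(-1) mod 6 = 5
x = 4*6*2 + 0*11*5 = 48
48 mod 66 = 48
Check: 48 mod 11 = 4 ✓, 48 mod 6 = 0 ✓

x ≡ 48 (mod 66)


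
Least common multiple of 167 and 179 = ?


GCD(167, 179) = 1
LCM = 167*179/1 = 29893/1 = 29893

LCM = 29893


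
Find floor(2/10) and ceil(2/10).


2/10 = 0.2000
floor = 0
ceil = 1

floor = 0, ceil = 1


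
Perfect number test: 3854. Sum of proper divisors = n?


Proper divisors of 3854: 1, 2, 41, 47, 82, 94, 1927
Sum = 1 + 2 + 41 + 47 + 82 + 94 + 1927 = 2194

No, 3854 is not perfect (2194 ≠ 3854)


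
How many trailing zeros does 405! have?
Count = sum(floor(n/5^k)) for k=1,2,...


floor(405/5) = 81
floor(405/25) = 16
floor(405/125) = 3
Total = 100

100 trailing zeros


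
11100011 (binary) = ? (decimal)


11100011 (base 2) = 227 (decimal)
227 (decimal) = 227 (base 10)


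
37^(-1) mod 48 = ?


Use the extended Euclidean algorithm on (48, 37); each row r = 48*s + 37*t:
r=48, s=1, t=0
r=37, s=0, t=1
q=1: r=11, s=1, t=-1   [48*(1) + 37*(-1) = 11]
q=3: r=4, s=-3, t=4   [48*(-3) + 37*(4) = 4]
q=2: r=3, s=7, t=-9   [48*(7) + 37*(-9) = 3]
q=1: r=1, s=-10, t=13   [48*(-10) + 37*(13) = 1]
q=3: r=0, s=37, t=-48   [48*(37) + 37*(-48) = 0]
GCD = 1 with t = 13, so 37*(13) ≡ 1 (mod 48)
Inverse = 13 mod 48 = 13
Check: 37 * 13 = 481 ≡ 1 (mod 48)

37^(-1) ≡ 13 (mod 48)


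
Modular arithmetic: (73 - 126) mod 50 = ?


73 - 126 = -53
-53 mod 50 = 47


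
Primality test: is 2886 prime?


2886 / 2 = 1443 (exact division)
2886 is NOT prime.

No, 2886 is not prime


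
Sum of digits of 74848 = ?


7 + 4 + 8 + 4 + 8 = 31


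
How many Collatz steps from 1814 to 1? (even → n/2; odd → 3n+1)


1814 → 907 → 2722 → 1361 → 4084 → 2042 → 1021 → 3064 → 1532 → 766 → 383 → 1150 → 575 → 1726 → 863 → 2590 → 1295 → 3886 → 1943 → 5830 → 2915 → 8746 → 4373 → 13120 → 6560 → 3280 → 1640 → 820 → 410 → 205 → 616 → 308 → 154 → 77 → 232 → 116 → 58 → 29 → 88 → 44 → 22 → 11 → 34 → 17 → 52 → 26 → 13 → 40 → 20 → 10 → 5 → 16 → 8 → 4 → 2 → 1
Total steps = 55

55 steps


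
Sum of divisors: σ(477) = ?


Divisors of 477: 1, 3, 9, 53, 159, 477
Sum = 1 + 3 + 9 + 53 + 159 + 477 = 702

σ(477) = 702


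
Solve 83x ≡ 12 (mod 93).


GCD(83, 93) = 1, unique solution
a^(-1) mod 93 = 65
x = 65 * 12 mod 93 = 36

x ≡ 36 (mod 93)


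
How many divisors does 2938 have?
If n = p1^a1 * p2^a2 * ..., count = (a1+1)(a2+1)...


2938 = 2^1 × 13^1 × 113^1
d(2938) = (1+1) × (1+1) × (1+1) = 8

8 divisors


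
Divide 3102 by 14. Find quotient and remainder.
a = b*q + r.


3102 = 14 * 221 + 8
Check: 3094 + 8 = 3102

q = 221, r = 8


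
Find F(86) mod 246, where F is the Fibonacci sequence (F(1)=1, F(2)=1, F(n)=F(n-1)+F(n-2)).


F(k) mod 246 for k=1..86:
1, 1, 2, 3, 5, 8, 13, 21, 34, 55, 89, 144, 233, 131, 118, 3, 121, 124, 245, 123, 122, 245, 121, 120, 241, 115, 110, 225, 89, 68, 157, 225, 136, 115, 5, 120, 125, 245, 124, 123, 1, 124, 125, 3, 128, 131, 13, 144, 157, 55, 212, 21, 233, 8, 241, 3, 244, 1, 245, 0, 245, 245, 244, 243, 241, 238, 233, 225, 212, 191, 157, 102, 13, 115, 128, 243, 125, 122, 1, 123, 124, 1, 125, 126, 5, 131
F(86) mod 246 = 131


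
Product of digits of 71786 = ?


7 × 1 × 7 × 8 × 6 = 2352


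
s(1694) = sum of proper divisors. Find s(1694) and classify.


Proper divisors: 1, 2, 7, 11, 14, 22, 77, 121, 154, 242, 847
Sum = 1 + 2 + 7 + 11 + 14 + 22 + 77 + 121 + 154 + 242 + 847 = 1498
1498 < 1694 → deficient

s(1694) = 1498 (deficient)


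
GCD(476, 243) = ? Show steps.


476 = 1 * 243 + 233
243 = 1 * 233 + 10
233 = 23 * 10 + 3
10 = 3 * 3 + 1
3 = 3 * 1 + 0
GCD = 1


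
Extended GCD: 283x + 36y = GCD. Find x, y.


Tabular extended Euclidean (each row: r = 283*s + 36*t):
r=283, s=1, t=0
r=36, s=0, t=1
q=7: r=31, s=1, t=-7   [283*(1) + 36*(-7) = 31]
q=1: r=5, s=-1, t=8   [283*(-1) + 36*(8) = 5]
q=6: r=1, s=7, t=-55   [283*(7) + 36*(-55) = 1]
q=5: r=0, s=-36, t=283   [283*(-36) + 36*(283) = 0]
GCD = 1; from the row with r=1: x=7, y=-55
Check: 283*(7) + 36*(-55) = 1981 - 1980 = 1

GCD = 1, x = 7, y = -55


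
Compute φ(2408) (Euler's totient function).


2408 = 2^3 × 7 × 43
Prime factors: 2, 7, 43
φ(2408) = 2408 × (1-1/2) × (1-1/7) × (1-1/43)
= 2408 × 1/2 × 6/7 × 42/43 = 1008

φ(2408) = 1008


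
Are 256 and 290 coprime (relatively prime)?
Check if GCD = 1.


Euclidean algorithm:
290 = 1 * 256 + 34
256 = 7 * 34 + 18
34 = 1 * 18 + 16
18 = 1 * 16 + 2
16 = 8 * 2 + 0
GCD(256, 290) = 2

No, not coprime (GCD = 2)


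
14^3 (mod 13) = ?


14^1 mod 13 = 1
14^2 mod 13 = 1
14^3 mod 13 = 1


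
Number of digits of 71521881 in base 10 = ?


71521881 has 8 digits in base 10
floor(log10(71521881)) + 1 = floor(7.8544) + 1 = 8

8 digits (base 10)


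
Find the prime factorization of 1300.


1300 / 2 = 650
650 / 2 = 325
325 / 5 = 65
65 / 5 = 13
13 / 13 = 1
1300 = 2^2 × 5^2 × 13


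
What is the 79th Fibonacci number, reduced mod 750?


F(k) mod 750 for k=1..79:
1, 1, 2, 3, 5, 8, 13, 21, 34, 55, 89, 144, 233, 377, 610, 237, 97, 334, 431, 15, 446, 461, 157, 618, 25, 643, 668, 561, 479, 290, 19, 309, 328, 637, 215, 102, 317, 419, 736, 405, 391, 46, 437, 483, 170, 653, 73, 726, 49, 25, 74, 99, 173, 272, 445, 717, 412, 379, 41, 420, 461, 131, 592, 723, 565, 538, 353, 141, 494, 635, 379, 264, 643, 157, 50, 207, 257, 464, 721
F(79) mod 750 = 721


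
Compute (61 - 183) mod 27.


61 - 183 = -122
-122 mod 27 = 13


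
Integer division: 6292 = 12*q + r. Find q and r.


6292 = 12 * 524 + 4
Check: 6288 + 4 = 6292

q = 524, r = 4


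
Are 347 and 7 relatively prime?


Euclidean algorithm:
347 = 49 * 7 + 4
7 = 1 * 4 + 3
4 = 1 * 3 + 1
3 = 3 * 1 + 0
GCD(347, 7) = 1

Yes, coprime (GCD = 1)


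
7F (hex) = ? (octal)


7F (base 16) = 127 (decimal)
127 (decimal) = 177 (base 8)


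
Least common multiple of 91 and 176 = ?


GCD(91, 176) = 1
LCM = 91*176/1 = 16016/1 = 16016

LCM = 16016


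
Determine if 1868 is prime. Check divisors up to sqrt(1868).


1868 / 2 = 934 (exact division)
1868 is NOT prime.

No, 1868 is not prime


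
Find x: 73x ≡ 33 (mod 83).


GCD(73, 83) = 1, unique solution
a^(-1) mod 83 = 58
x = 58 * 33 mod 83 = 5

x ≡ 5 (mod 83)


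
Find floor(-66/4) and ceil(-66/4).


-66/4 = -16.5000
floor = -17
ceil = -16

floor = -17, ceil = -16


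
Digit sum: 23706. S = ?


2 + 3 + 7 + 0 + 6 = 18


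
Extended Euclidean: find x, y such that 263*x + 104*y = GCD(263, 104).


Tabular extended Euclidean (each row: r = 263*s + 104*t):
r=263, s=1, t=0
r=104, s=0, t=1
q=2: r=55, s=1, t=-2   [263*(1) + 104*(-2) = 55]
q=1: r=49, s=-1, t=3   [263*(-1) + 104*(3) = 49]
q=1: r=6, s=2, t=-5   [263*(2) + 104*(-5) = 6]
q=8: r=1, s=-17, t=43   [263*(-17) + 104*(43) = 1]
q=6: r=0, s=104, t=-263   [263*(104) + 104*(-263) = 0]
GCD = 1; from the row with r=1: x=-17, y=43
Check: 263*(-17) + 104*(43) = -4471 + 4472 = 1

GCD = 1, x = -17, y = 43


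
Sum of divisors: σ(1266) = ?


Divisors of 1266: 1, 2, 3, 6, 211, 422, 633, 1266
Sum = 1 + 2 + 3 + 6 + 211 + 422 + 633 + 1266 = 2544

σ(1266) = 2544


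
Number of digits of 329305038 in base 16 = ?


329305038 in base 16 = 13A0CBCE
Number of digits = 8

8 digits (base 16)


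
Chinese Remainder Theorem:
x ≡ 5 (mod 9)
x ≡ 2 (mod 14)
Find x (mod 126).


M = 9*14 = 126
M1 = M/9 = 14, M2 = M/14 = 9
M1^(-1) mod 9 = 2, M2^(-1) mod 14 = 11
x = 5*14*2 + 2*9*11 = 338
338 mod 126 = 86
Check: 86 mod 9 = 5 ✓, 86 mod 14 = 2 ✓

x ≡ 86 (mod 126)


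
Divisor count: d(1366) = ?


1366 = 2^1 × 683^1
d(1366) = (1+1) × (1+1) = 4

4 divisors


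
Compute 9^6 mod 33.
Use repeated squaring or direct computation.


9^1 mod 33 = 9
9^2 mod 33 = 15
9^3 mod 33 = 3
9^4 mod 33 = 27
9^5 mod 33 = 12
9^6 mod 33 = 9


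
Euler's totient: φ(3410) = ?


3410 = 2 × 5 × 11 × 31
Prime factors: 2, 5, 11, 31
φ(3410) = 3410 × (1-1/2) × (1-1/5) × (1-1/11) × (1-1/31)
= 3410 × 1/2 × 4/5 × 10/11 × 30/31 = 1200

φ(3410) = 1200


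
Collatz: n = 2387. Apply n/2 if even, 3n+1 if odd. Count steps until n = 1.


2387 → 7162 → 3581 → 10744 → 5372 → 2686 → 1343 → 4030 → 2015 → 6046 → 3023 → 9070 → 4535 → 13606 → 6803 → 20410 → 10205 → 30616 → 15308 → 7654 → 3827 → 11482 → 5741 → 17224 → 8612 → 4306 → 2153 → 6460 → 3230 → 1615 → 4846 → 2423 → 7270 → 3635 → 10906 → 5453 → 16360 → 8180 → 4090 → 2045 → 6136 → 3068 → 1534 → 767 → 2302 → 1151 → 3454 → 1727 → 5182 → 2591 → 7774 → 3887 → 11662 → 5831 → 17494 → 8747 → 26242 → 13121 → 39364 → 19682 → 9841 → 29524 → 14762 → 7381 → 22144 → 11072 → 5536 → 2768 → 1384 → 692 → 346 → 173 → 520 → 260 → 130 → 65 → 196 → 98 → 49 → 148 → 74 → 37 → 112 → 56 → 28 → 14 → 7 → 22 → 11 → 34 → 17 → 52 → 26 → 13 → 40 → 20 → 10 → 5 → 16 → 8 → 4 → 2 → 1
Total steps = 102

102 steps


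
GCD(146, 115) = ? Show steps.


146 = 1 * 115 + 31
115 = 3 * 31 + 22
31 = 1 * 22 + 9
22 = 2 * 9 + 4
9 = 2 * 4 + 1
4 = 4 * 1 + 0
GCD = 1


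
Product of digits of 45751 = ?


4 × 5 × 7 × 5 × 1 = 700


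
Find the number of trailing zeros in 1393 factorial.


floor(1393/5) = 278
floor(1393/25) = 55
floor(1393/125) = 11
floor(1393/625) = 2
Total = 346

346 trailing zeros


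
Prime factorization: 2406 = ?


2406 / 2 = 1203
1203 / 3 = 401
401 / 401 = 1
2406 = 2 × 3 × 401


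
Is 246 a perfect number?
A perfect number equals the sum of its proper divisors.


Proper divisors of 246: 1, 2, 3, 6, 41, 82, 123
Sum = 1 + 2 + 3 + 6 + 41 + 82 + 123 = 258

No, 246 is not perfect (258 ≠ 246)


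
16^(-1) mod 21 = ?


Use the extended Euclidean algorithm on (21, 16); each row r = 21*s + 16*t:
r=21, s=1, t=0
r=16, s=0, t=1
q=1: r=5, s=1, t=-1   [21*(1) + 16*(-1) = 5]
q=3: r=1, s=-3, t=4   [21*(-3) + 16*(4) = 1]
q=5: r=0, s=16, t=-21   [21*(16) + 16*(-21) = 0]
GCD = 1 with t = 4, so 16*(4) ≡ 1 (mod 21)
Inverse = 4 mod 21 = 4
Check: 16 * 4 = 64 ≡ 1 (mod 21)

16^(-1) ≡ 4 (mod 21)


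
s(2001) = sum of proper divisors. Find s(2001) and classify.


Proper divisors: 1, 3, 23, 29, 69, 87, 667
Sum = 1 + 3 + 23 + 29 + 69 + 87 + 667 = 879
879 < 2001 → deficient

s(2001) = 879 (deficient)


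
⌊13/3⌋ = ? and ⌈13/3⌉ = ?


13/3 = 4.3333
floor = 4
ceil = 5

floor = 4, ceil = 5


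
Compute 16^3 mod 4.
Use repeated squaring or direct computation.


16^1 mod 4 = 0
16^2 mod 4 = 0
16^3 mod 4 = 0


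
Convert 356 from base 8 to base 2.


356 (base 8) = 238 (decimal)
238 (decimal) = 11101110 (base 2)


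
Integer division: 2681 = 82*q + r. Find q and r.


2681 = 82 * 32 + 57
Check: 2624 + 57 = 2681

q = 32, r = 57


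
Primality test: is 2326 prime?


2326 / 2 = 1163 (exact division)
2326 is NOT prime.

No, 2326 is not prime


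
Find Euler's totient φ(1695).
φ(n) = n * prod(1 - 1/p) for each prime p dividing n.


1695 = 3 × 5 × 113
Prime factors: 3, 5, 113
φ(1695) = 1695 × (1-1/3) × (1-1/5) × (1-1/113)
= 1695 × 2/3 × 4/5 × 112/113 = 896

φ(1695) = 896


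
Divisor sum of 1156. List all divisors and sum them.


Divisors of 1156: 1, 2, 4, 17, 34, 68, 289, 578, 1156
Sum = 1 + 2 + 4 + 17 + 34 + 68 + 289 + 578 + 1156 = 2149

σ(1156) = 2149


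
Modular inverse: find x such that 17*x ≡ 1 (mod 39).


Use the extended Euclidean algorithm on (39, 17); each row r = 39*s + 17*t:
r=39, s=1, t=0
r=17, s=0, t=1
q=2: r=5, s=1, t=-2   [39*(1) + 17*(-2) = 5]
q=3: r=2, s=-3, t=7   [39*(-3) + 17*(7) = 2]
q=2: r=1, s=7, t=-16   [39*(7) + 17*(-16) = 1]
q=2: r=0, s=-17, t=39   [39*(-17) + 17*(39) = 0]
GCD = 1 with t = -16, so 17*(-16) ≡ 1 (mod 39)
Inverse = -16 mod 39 = 23
Check: 17 * 23 = 391 ≡ 1 (mod 39)

17^(-1) ≡ 23 (mod 39)


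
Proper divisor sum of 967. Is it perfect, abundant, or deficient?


Proper divisors: 1
Sum = 1 = 1
1 < 967 → deficient

s(967) = 1 (deficient)


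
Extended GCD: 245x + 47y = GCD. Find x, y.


Tabular extended Euclidean (each row: r = 245*s + 47*t):
r=245, s=1, t=0
r=47, s=0, t=1
q=5: r=10, s=1, t=-5   [245*(1) + 47*(-5) = 10]
q=4: r=7, s=-4, t=21   [245*(-4) + 47*(21) = 7]
q=1: r=3, s=5, t=-26   [245*(5) + 47*(-26) = 3]
q=2: r=1, s=-14, t=73   [245*(-14) + 47*(73) = 1]
q=3: r=0, s=47, t=-245   [245*(47) + 47*(-245) = 0]
GCD = 1; from the row with r=1: x=-14, y=73
Check: 245*(-14) + 47*(73) = -3430 + 3431 = 1

GCD = 1, x = -14, y = 73


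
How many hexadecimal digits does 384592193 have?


384592193 in base 16 = 16EC6941
Number of digits = 8

8 digits (base 16)


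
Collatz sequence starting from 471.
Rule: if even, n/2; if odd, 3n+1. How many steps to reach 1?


471 → 1414 → 707 → 2122 → 1061 → 3184 → 1592 → 796 → 398 → 199 → 598 → 299 → 898 → 449 → 1348 → 674 → 337 → 1012 → 506 → 253 → 760 → 380 → 190 → 95 → 286 → 143 → 430 → 215 → 646 → 323 → 970 → 485 → 1456 → 728 → 364 → 182 → 91 → 274 → 137 → 412 → 206 → 103 → 310 → 155 → 466 → 233 → 700 → 350 → 175 → 526 → 263 → 790 → 395 → 1186 → 593 → 1780 → 890 → 445 → 1336 → 668 → 334 → 167 → 502 → 251 → 754 → 377 → 1132 → 566 → 283 → 850 → 425 → 1276 → 638 → 319 → 958 → 479 → 1438 → 719 → 2158 → 1079 → 3238 → 1619 → 4858 → 2429 → 7288 → 3644 → 1822 → 911 → 2734 → 1367 → 4102 → 2051 → 6154 → 3077 → 9232 → 4616 → 2308 → 1154 → 577 → 1732 → 866 → 433 → 1300 → 650 → 325 → 976 → 488 → 244 → 122 → 61 → 184 → 92 → 46 → 23 → 70 → 35 → 106 → 53 → 160 → 80 → 40 → 20 → 10 → 5 → 16 → 8 → 4 → 2 → 1
Total steps = 128

128 steps


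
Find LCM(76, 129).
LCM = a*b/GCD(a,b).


GCD(76, 129) = 1
LCM = 76*129/1 = 9804/1 = 9804

LCM = 9804


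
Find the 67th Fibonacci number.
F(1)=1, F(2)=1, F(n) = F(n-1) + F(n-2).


Sequence: 1, 1, 2, 3, 5, 8, 13, 21, 34, 55, 89, 144, 233, 377, 610, 987, 1597, 2584, 4181, 6765, 10946, 17711, 28657, 46368, 75025, 121393, 196418, 317811, 514229, 832040, 1346269, 2178309, 3524578, 5702887, 9227465, 14930352, 24157817, 39088169, 63245986, 102334155, 165580141, 267914296, 433494437, 701408733, 1134903170, 1836311903, 2971215073, 4807526976, 7778742049, 12586269025, 20365011074, 32951280099, 53316291173, 86267571272, 139583862445, 225851433717, 365435296162, 591286729879, 956722026041, 1548008755920, 2504730781961, 4052739537881, 6557470319842, 10610209857723, 17167680177565, 27777890035288, 44945570212853
F(67) = 44945570212853


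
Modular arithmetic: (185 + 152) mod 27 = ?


185 + 152 = 337
337 mod 27 = 13


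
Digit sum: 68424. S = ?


6 + 8 + 4 + 2 + 4 = 24


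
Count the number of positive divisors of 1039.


1039 = 1039^1
d(1039) = (1+1) = 2

2 divisors


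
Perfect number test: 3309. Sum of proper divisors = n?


Proper divisors of 3309: 1, 3, 1103
Sum = 1 + 3 + 1103 = 1107

No, 3309 is not perfect (1107 ≠ 3309)


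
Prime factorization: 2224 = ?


2224 / 2 = 1112
1112 / 2 = 556
556 / 2 = 278
278 / 2 = 139
139 / 139 = 1
2224 = 2^4 × 139


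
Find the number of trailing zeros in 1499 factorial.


floor(1499/5) = 299
floor(1499/25) = 59
floor(1499/125) = 11
floor(1499/625) = 2
Total = 371

371 trailing zeros


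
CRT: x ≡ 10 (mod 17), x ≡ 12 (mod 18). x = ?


M = 17*18 = 306
M1 = M/17 = 18, M2 = M/18 = 17
M1^(-1) mod 17 = 1, M2^(-1) mod 18 = 17
x = 10*18*1 + 12*17*17 = 3648
3648 mod 306 = 282
Check: 282 mod 17 = 10 ✓, 282 mod 18 = 12 ✓

x ≡ 282 (mod 306)


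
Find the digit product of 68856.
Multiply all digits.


6 × 8 × 8 × 5 × 6 = 11520


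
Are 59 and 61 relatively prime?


Euclidean algorithm:
61 = 1 * 59 + 2
59 = 29 * 2 + 1
2 = 2 * 1 + 0
GCD(59, 61) = 1

Yes, coprime (GCD = 1)


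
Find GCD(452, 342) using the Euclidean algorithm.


452 = 1 * 342 + 110
342 = 3 * 110 + 12
110 = 9 * 12 + 2
12 = 6 * 2 + 0
GCD = 2


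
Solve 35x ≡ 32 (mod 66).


GCD(35, 66) = 1, unique solution
a^(-1) mod 66 = 17
x = 17 * 32 mod 66 = 16

x ≡ 16 (mod 66)


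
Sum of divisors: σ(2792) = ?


Divisors of 2792: 1, 2, 4, 8, 349, 698, 1396, 2792
Sum = 1 + 2 + 4 + 8 + 349 + 698 + 1396 + 2792 = 5250

σ(2792) = 5250


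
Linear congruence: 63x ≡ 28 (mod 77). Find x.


GCD(63, 77) = 7 divides 28
Divide: 9x ≡ 4 (mod 11)
x ≡ 9 (mod 11)


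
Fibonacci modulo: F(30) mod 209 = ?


F(k) mod 209 for k=1..30:
1, 1, 2, 3, 5, 8, 13, 21, 34, 55, 89, 144, 24, 168, 192, 151, 134, 76, 1, 77, 78, 155, 24, 179, 203, 173, 167, 131, 89, 11
F(30) mod 209 = 11


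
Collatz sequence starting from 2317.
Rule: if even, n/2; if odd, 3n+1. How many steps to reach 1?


2317 → 6952 → 3476 → 1738 → 869 → 2608 → 1304 → 652 → 326 → 163 → 490 → 245 → 736 → 368 → 184 → 92 → 46 → 23 → 70 → 35 → 106 → 53 → 160 → 80 → 40 → 20 → 10 → 5 → 16 → 8 → 4 → 2 → 1
Total steps = 32

32 steps


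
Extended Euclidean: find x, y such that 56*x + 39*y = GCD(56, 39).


Tabular extended Euclidean (each row: r = 56*s + 39*t):
r=56, s=1, t=0
r=39, s=0, t=1
q=1: r=17, s=1, t=-1   [56*(1) + 39*(-1) = 17]
q=2: r=5, s=-2, t=3   [56*(-2) + 39*(3) = 5]
q=3: r=2, s=7, t=-10   [56*(7) + 39*(-10) = 2]
q=2: r=1, s=-16, t=23   [56*(-16) + 39*(23) = 1]
q=2: r=0, s=39, t=-56   [56*(39) + 39*(-56) = 0]
GCD = 1; from the row with r=1: x=-16, y=23
Check: 56*(-16) + 39*(23) = -896 + 897 = 1

GCD = 1, x = -16, y = 23


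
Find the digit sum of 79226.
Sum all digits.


7 + 9 + 2 + 2 + 6 = 26


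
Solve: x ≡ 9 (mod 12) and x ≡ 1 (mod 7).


M = 12*7 = 84
M1 = M/12 = 7, M2 = M/7 = 12
M1^(-1) mod 12 = 7, M2^(-1) mod 7 = 3
x = 9*7*7 + 1*12*3 = 477
477 mod 84 = 57
Check: 57 mod 12 = 9 ✓, 57 mod 7 = 1 ✓

x ≡ 57 (mod 84)


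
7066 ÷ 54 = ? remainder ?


7066 = 54 * 130 + 46
Check: 7020 + 46 = 7066

q = 130, r = 46


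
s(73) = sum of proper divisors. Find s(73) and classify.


Proper divisors: 1
Sum = 1 = 1
1 < 73 → deficient

s(73) = 1 (deficient)


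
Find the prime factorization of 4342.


4342 / 2 = 2171
2171 / 13 = 167
167 / 167 = 1
4342 = 2 × 13 × 167


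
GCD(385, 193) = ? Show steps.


385 = 1 * 193 + 192
193 = 1 * 192 + 1
192 = 192 * 1 + 0
GCD = 1


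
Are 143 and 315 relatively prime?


Euclidean algorithm:
315 = 2 * 143 + 29
143 = 4 * 29 + 27
29 = 1 * 27 + 2
27 = 13 * 2 + 1
2 = 2 * 1 + 0
GCD(143, 315) = 1

Yes, coprime (GCD = 1)


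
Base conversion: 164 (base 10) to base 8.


164 (base 10) = 164 (decimal)
164 (decimal) = 244 (base 8)


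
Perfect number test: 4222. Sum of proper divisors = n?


Proper divisors of 4222: 1, 2, 2111
Sum = 1 + 2 + 2111 = 2114

No, 4222 is not perfect (2114 ≠ 4222)


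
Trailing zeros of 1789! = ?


floor(1789/5) = 357
floor(1789/25) = 71
floor(1789/125) = 14
floor(1789/625) = 2
Total = 444

444 trailing zeros


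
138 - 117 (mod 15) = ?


138 - 117 = 21
21 mod 15 = 6


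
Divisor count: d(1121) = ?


1121 = 19^1 × 59^1
d(1121) = (1+1) × (1+1) = 4

4 divisors


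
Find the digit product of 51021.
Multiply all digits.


5 × 1 × 0 × 2 × 1 = 0


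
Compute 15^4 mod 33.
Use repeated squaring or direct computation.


15^1 mod 33 = 15
15^2 mod 33 = 27
15^3 mod 33 = 9
15^4 mod 33 = 3


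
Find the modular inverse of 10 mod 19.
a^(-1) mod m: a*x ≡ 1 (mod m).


Use the extended Euclidean algorithm on (19, 10); each row r = 19*s + 10*t:
r=19, s=1, t=0
r=10, s=0, t=1
q=1: r=9, s=1, t=-1   [19*(1) + 10*(-1) = 9]
q=1: r=1, s=-1, t=2   [19*(-1) + 10*(2) = 1]
q=9: r=0, s=10, t=-19   [19*(10) + 10*(-19) = 0]
GCD = 1 with t = 2, so 10*(2) ≡ 1 (mod 19)
Inverse = 2 mod 19 = 2
Check: 10 * 2 = 20 ≡ 1 (mod 19)

10^(-1) ≡ 2 (mod 19)


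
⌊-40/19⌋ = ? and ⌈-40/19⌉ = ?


-40/19 = -2.1053
floor = -3
ceil = -2

floor = -3, ceil = -2


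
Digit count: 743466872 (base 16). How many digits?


743466872 in base 16 = 2C506778
Number of digits = 8

8 digits (base 16)


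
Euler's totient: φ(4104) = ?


4104 = 2^3 × 3^3 × 19
Prime factors: 2, 3, 19
φ(4104) = 4104 × (1-1/2) × (1-1/3) × (1-1/19)
= 4104 × 1/2 × 2/3 × 18/19 = 1296

φ(4104) = 1296


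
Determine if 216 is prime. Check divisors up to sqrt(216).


216 / 2 = 108 (exact division)
216 is NOT prime.

No, 216 is not prime


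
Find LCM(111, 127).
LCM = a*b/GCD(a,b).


GCD(111, 127) = 1
LCM = 111*127/1 = 14097/1 = 14097

LCM = 14097


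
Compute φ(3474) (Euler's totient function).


3474 = 2 × 3^2 × 193
Prime factors: 2, 3, 193
φ(3474) = 3474 × (1-1/2) × (1-1/3) × (1-1/193)
= 3474 × 1/2 × 2/3 × 192/193 = 1152

φ(3474) = 1152


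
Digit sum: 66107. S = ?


6 + 6 + 1 + 0 + 7 = 20


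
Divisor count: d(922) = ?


922 = 2^1 × 461^1
d(922) = (1+1) × (1+1) = 4

4 divisors


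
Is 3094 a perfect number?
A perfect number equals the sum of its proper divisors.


Proper divisors of 3094: 1, 2, 7, 13, 14, 17, 26, 34, 91, 119, 182, 221, 238, 442, 1547
Sum = 1 + 2 + 7 + 13 + 14 + 17 + 26 + 34 + 91 + 119 + 182 + 221 + 238 + 442 + 1547 = 2954

No, 3094 is not perfect (2954 ≠ 3094)


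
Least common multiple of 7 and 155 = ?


GCD(7, 155) = 1
LCM = 7*155/1 = 1085/1 = 1085

LCM = 1085


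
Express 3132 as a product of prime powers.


3132 / 2 = 1566
1566 / 2 = 783
783 / 3 = 261
261 / 3 = 87
87 / 3 = 29
29 / 29 = 1
3132 = 2^2 × 3^3 × 29


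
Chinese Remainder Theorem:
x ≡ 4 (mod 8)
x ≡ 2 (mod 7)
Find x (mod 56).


M = 8*7 = 56
M1 = M/8 = 7, M2 = M/7 = 8
M1^(-1) mod 8 = 7, M2^(-1) mod 7 = 1
x = 4*7*7 + 2*8*1 = 212
212 mod 56 = 44
Check: 44 mod 8 = 4 ✓, 44 mod 7 = 2 ✓

x ≡ 44 (mod 56)


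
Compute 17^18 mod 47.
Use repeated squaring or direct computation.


17^1 mod 47 = 17
17^2 mod 47 = 7
17^3 mod 47 = 25
17^4 mod 47 = 2
17^5 mod 47 = 34
17^6 mod 47 = 14
17^7 mod 47 = 3
17^8 mod 47 = 4
17^9 mod 47 = 21
17^10 mod 47 = 28
17^11 mod 47 = 6
17^12 mod 47 = 8
17^13 mod 47 = 42
17^14 mod 47 = 9
17^15 mod 47 = 12
17^16 mod 47 = 16
17^17 mod 47 = 37
17^18 mod 47 = 18


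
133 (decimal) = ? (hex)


133 (base 10) = 133 (decimal)
133 (decimal) = 85 (base 16)


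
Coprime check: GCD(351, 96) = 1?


Euclidean algorithm:
351 = 3 * 96 + 63
96 = 1 * 63 + 33
63 = 1 * 33 + 30
33 = 1 * 30 + 3
30 = 10 * 3 + 0
GCD(351, 96) = 3

No, not coprime (GCD = 3)


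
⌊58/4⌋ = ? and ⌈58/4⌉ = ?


58/4 = 14.5000
floor = 14
ceil = 15

floor = 14, ceil = 15


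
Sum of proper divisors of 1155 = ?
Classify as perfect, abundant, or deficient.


Proper divisors: 1, 3, 5, 7, 11, 15, 21, 33, 35, 55, 77, 105, 165, 231, 385
Sum = 1 + 3 + 5 + 7 + 11 + 15 + 21 + 33 + 35 + 55 + 77 + 105 + 165 + 231 + 385 = 1149
1149 < 1155 → deficient

s(1155) = 1149 (deficient)


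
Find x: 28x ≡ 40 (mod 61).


GCD(28, 61) = 1, unique solution
a^(-1) mod 61 = 24
x = 24 * 40 mod 61 = 45

x ≡ 45 (mod 61)


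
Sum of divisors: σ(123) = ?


Divisors of 123: 1, 3, 41, 123
Sum = 1 + 3 + 41 + 123 = 168

σ(123) = 168


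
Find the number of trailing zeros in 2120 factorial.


floor(2120/5) = 424
floor(2120/25) = 84
floor(2120/125) = 16
floor(2120/625) = 3
Total = 527

527 trailing zeros


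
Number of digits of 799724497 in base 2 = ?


799724497 in base 2 = 101111101010101101001111010001
Number of digits = 30

30 digits (base 2)


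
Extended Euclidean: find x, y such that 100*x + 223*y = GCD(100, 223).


Tabular extended Euclidean (each row: r = 100*s + 223*t):
r=100, s=1, t=0
r=223, s=0, t=1
q=0: r=100, s=1, t=0   [100*(1) + 223*(0) = 100]
q=2: r=23, s=-2, t=1   [100*(-2) + 223*(1) = 23]
q=4: r=8, s=9, t=-4   [100*(9) + 223*(-4) = 8]
q=2: r=7, s=-20, t=9   [100*(-20) + 223*(9) = 7]
q=1: r=1, s=29, t=-13   [100*(29) + 223*(-13) = 1]
q=7: r=0, s=-223, t=100   [100*(-223) + 223*(100) = 0]
GCD = 1; from the row with r=1: x=29, y=-13
Check: 100*(29) + 223*(-13) = 2900 - 2899 = 1

GCD = 1, x = 29, y = -13


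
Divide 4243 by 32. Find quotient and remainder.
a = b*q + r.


4243 = 32 * 132 + 19
Check: 4224 + 19 = 4243

q = 132, r = 19


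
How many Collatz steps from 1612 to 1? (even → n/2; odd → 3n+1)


1612 → 806 → 403 → 1210 → 605 → 1816 → 908 → 454 → 227 → 682 → 341 → 1024 → 512 → 256 → 128 → 64 → 32 → 16 → 8 → 4 → 2 → 1
Total steps = 21

21 steps


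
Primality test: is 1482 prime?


1482 / 2 = 741 (exact division)
1482 is NOT prime.

No, 1482 is not prime


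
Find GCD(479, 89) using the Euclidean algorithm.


479 = 5 * 89 + 34
89 = 2 * 34 + 21
34 = 1 * 21 + 13
21 = 1 * 13 + 8
13 = 1 * 8 + 5
8 = 1 * 5 + 3
5 = 1 * 3 + 2
3 = 1 * 2 + 1
2 = 2 * 1 + 0
GCD = 1


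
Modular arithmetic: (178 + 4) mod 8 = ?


178 + 4 = 182
182 mod 8 = 6


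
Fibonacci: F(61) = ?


Sequence: 1, 1, 2, 3, 5, 8, 13, 21, 34, 55, 89, 144, 233, 377, 610, 987, 1597, 2584, 4181, 6765, 10946, 17711, 28657, 46368, 75025, 121393, 196418, 317811, 514229, 832040, 1346269, 2178309, 3524578, 5702887, 9227465, 14930352, 24157817, 39088169, 63245986, 102334155, 165580141, 267914296, 433494437, 701408733, 1134903170, 1836311903, 2971215073, 4807526976, 7778742049, 12586269025, 20365011074, 32951280099, 53316291173, 86267571272, 139583862445, 225851433717, 365435296162, 591286729879, 956722026041, 1548008755920, 2504730781961
F(61) = 2504730781961


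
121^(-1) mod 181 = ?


Use the extended Euclidean algorithm on (181, 121); each row r = 181*s + 121*t:
r=181, s=1, t=0
r=121, s=0, t=1
q=1: r=60, s=1, t=-1   [181*(1) + 121*(-1) = 60]
q=2: r=1, s=-2, t=3   [181*(-2) + 121*(3) = 1]
q=60: r=0, s=121, t=-181   [181*(121) + 121*(-181) = 0]
GCD = 1 with t = 3, so 121*(3) ≡ 1 (mod 181)
Inverse = 3 mod 181 = 3
Check: 121 * 3 = 363 ≡ 1 (mod 181)

121^(-1) ≡ 3 (mod 181)


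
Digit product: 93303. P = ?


9 × 3 × 3 × 0 × 3 = 0


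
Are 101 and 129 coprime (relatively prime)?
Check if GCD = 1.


Euclidean algorithm:
129 = 1 * 101 + 28
101 = 3 * 28 + 17
28 = 1 * 17 + 11
17 = 1 * 11 + 6
11 = 1 * 6 + 5
6 = 1 * 5 + 1
5 = 5 * 1 + 0
GCD(101, 129) = 1

Yes, coprime (GCD = 1)


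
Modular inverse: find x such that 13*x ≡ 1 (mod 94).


Use the extended Euclidean algorithm on (94, 13); each row r = 94*s + 13*t:
r=94, s=1, t=0
r=13, s=0, t=1
q=7: r=3, s=1, t=-7   [94*(1) + 13*(-7) = 3]
q=4: r=1, s=-4, t=29   [94*(-4) + 13*(29) = 1]
q=3: r=0, s=13, t=-94   [94*(13) + 13*(-94) = 0]
GCD = 1 with t = 29, so 13*(29) ≡ 1 (mod 94)
Inverse = 29 mod 94 = 29
Check: 13 * 29 = 377 ≡ 1 (mod 94)

13^(-1) ≡ 29 (mod 94)


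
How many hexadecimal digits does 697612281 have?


697612281 in base 16 = 2994B7F9
Number of digits = 8

8 digits (base 16)


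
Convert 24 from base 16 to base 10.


24 (base 16) = 36 (decimal)
36 (decimal) = 36 (base 10)


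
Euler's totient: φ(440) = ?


440 = 2^3 × 5 × 11
Prime factors: 2, 5, 11
φ(440) = 440 × (1-1/2) × (1-1/5) × (1-1/11)
= 440 × 1/2 × 4/5 × 10/11 = 160

φ(440) = 160


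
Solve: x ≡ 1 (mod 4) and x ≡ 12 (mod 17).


M = 4*17 = 68
M1 = M/4 = 17, M2 = M/17 = 4
M1^(-1) mod 4 = 1, M2^(-1) mod 17 = 13
x = 1*17*1 + 12*4*13 = 641
641 mod 68 = 29
Check: 29 mod 4 = 1 ✓, 29 mod 17 = 12 ✓

x ≡ 29 (mod 68)


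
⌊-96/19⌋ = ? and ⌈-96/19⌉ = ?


-96/19 = -5.0526
floor = -6
ceil = -5

floor = -6, ceil = -5


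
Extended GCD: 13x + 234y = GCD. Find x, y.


Tabular extended Euclidean (each row: r = 13*s + 234*t):
r=13, s=1, t=0
r=234, s=0, t=1
q=0: r=13, s=1, t=0   [13*(1) + 234*(0) = 13]
q=18: r=0, s=-18, t=1   [13*(-18) + 234*(1) = 0]
GCD = 13; from the row with r=13: x=1, y=0
Check: 13*(1) + 234*(0) = 13 + 0 = 13

GCD = 13, x = 1, y = 0


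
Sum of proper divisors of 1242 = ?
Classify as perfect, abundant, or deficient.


Proper divisors: 1, 2, 3, 6, 9, 18, 23, 27, 46, 54, 69, 138, 207, 414, 621
Sum = 1 + 2 + 3 + 6 + 9 + 18 + 23 + 27 + 46 + 54 + 69 + 138 + 207 + 414 + 621 = 1638
1638 > 1242 → abundant

s(1242) = 1638 (abundant)


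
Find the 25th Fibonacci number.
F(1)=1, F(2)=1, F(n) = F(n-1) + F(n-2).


Sequence: 1, 1, 2, 3, 5, 8, 13, 21, 34, 55, 89, 144, 233, 377, 610, 987, 1597, 2584, 4181, 6765, 10946, 17711, 28657, 46368, 75025
F(25) = 75025


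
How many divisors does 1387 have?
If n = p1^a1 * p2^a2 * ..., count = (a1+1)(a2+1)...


1387 = 19^1 × 73^1
d(1387) = (1+1) × (1+1) = 4

4 divisors


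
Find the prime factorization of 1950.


1950 / 2 = 975
975 / 3 = 325
325 / 5 = 65
65 / 5 = 13
13 / 13 = 1
1950 = 2 × 3 × 5^2 × 13


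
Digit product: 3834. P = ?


3 × 8 × 3 × 4 = 288


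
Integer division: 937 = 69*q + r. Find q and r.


937 = 69 * 13 + 40
Check: 897 + 40 = 937

q = 13, r = 40


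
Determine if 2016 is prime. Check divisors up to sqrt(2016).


2016 / 2 = 1008 (exact division)
2016 is NOT prime.

No, 2016 is not prime


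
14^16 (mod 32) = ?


14^1 mod 32 = 14
14^2 mod 32 = 4
14^3 mod 32 = 24
14^4 mod 32 = 16
14^5 mod 32 = 0
14^6 mod 32 = 0
14^7 mod 32 = 0
14^8 mod 32 = 0
14^9 mod 32 = 0
14^10 mod 32 = 0
14^11 mod 32 = 0
14^12 mod 32 = 0
14^13 mod 32 = 0
14^14 mod 32 = 0
14^15 mod 32 = 0
14^16 mod 32 = 0


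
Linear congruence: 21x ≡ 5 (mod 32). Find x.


GCD(21, 32) = 1, unique solution
a^(-1) mod 32 = 29
x = 29 * 5 mod 32 = 17

x ≡ 17 (mod 32)


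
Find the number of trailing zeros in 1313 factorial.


floor(1313/5) = 262
floor(1313/25) = 52
floor(1313/125) = 10
floor(1313/625) = 2
Total = 326

326 trailing zeros


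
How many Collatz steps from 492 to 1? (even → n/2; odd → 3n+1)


492 → 246 → 123 → 370 → 185 → 556 → 278 → 139 → 418 → 209 → 628 → 314 → 157 → 472 → 236 → 118 → 59 → 178 → 89 → 268 → 134 → 67 → 202 → 101 → 304 → 152 → 76 → 38 → 19 → 58 → 29 → 88 → 44 → 22 → 11 → 34 → 17 → 52 → 26 → 13 → 40 → 20 → 10 → 5 → 16 → 8 → 4 → 2 → 1
Total steps = 48

48 steps


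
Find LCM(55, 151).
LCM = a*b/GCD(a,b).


GCD(55, 151) = 1
LCM = 55*151/1 = 8305/1 = 8305

LCM = 8305


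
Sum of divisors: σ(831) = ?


Divisors of 831: 1, 3, 277, 831
Sum = 1 + 3 + 277 + 831 = 1112

σ(831) = 1112


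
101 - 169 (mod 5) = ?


101 - 169 = -68
-68 mod 5 = 2


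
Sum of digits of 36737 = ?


3 + 6 + 7 + 3 + 7 = 26


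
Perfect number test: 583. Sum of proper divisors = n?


Proper divisors of 583: 1, 11, 53
Sum = 1 + 11 + 53 = 65

No, 583 is not perfect (65 ≠ 583)


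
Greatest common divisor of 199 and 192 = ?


199 = 1 * 192 + 7
192 = 27 * 7 + 3
7 = 2 * 3 + 1
3 = 3 * 1 + 0
GCD = 1


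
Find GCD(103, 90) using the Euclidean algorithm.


103 = 1 * 90 + 13
90 = 6 * 13 + 12
13 = 1 * 12 + 1
12 = 12 * 1 + 0
GCD = 1


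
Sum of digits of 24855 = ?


2 + 4 + 8 + 5 + 5 = 24


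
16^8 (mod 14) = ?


16^1 mod 14 = 2
16^2 mod 14 = 4
16^3 mod 14 = 8
16^4 mod 14 = 2
16^5 mod 14 = 4
16^6 mod 14 = 8
16^7 mod 14 = 2
16^8 mod 14 = 4


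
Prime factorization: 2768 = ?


2768 / 2 = 1384
1384 / 2 = 692
692 / 2 = 346
346 / 2 = 173
173 / 173 = 1
2768 = 2^4 × 173


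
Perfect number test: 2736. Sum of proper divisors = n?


Proper divisors of 2736: 1, 2, 3, 4, 6, 8, 9, 12, 16, 18, 19, 24, 36, 38, 48, 57, 72, 76, 114, 144, 152, 171, 228, 304, 342, 456, 684, 912, 1368
Sum = 1 + 2 + 3 + 4 + 6 + 8 + 9 + 12 + 16 + 18 + 19 + 24 + 36 + 38 + 48 + 57 + 72 + 76 + 114 + 144 + 152 + 171 + 228 + 304 + 342 + 456 + 684 + 912 + 1368 = 5324

No, 2736 is not perfect (5324 ≠ 2736)


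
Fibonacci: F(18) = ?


Sequence: 1, 1, 2, 3, 5, 8, 13, 21, 34, 55, 89, 144, 233, 377, 610, 987, 1597, 2584
F(18) = 2584


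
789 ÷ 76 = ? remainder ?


789 = 76 * 10 + 29
Check: 760 + 29 = 789

q = 10, r = 29


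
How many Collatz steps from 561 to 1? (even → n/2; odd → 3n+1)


561 → 1684 → 842 → 421 → 1264 → 632 → 316 → 158 → 79 → 238 → 119 → 358 → 179 → 538 → 269 → 808 → 404 → 202 → 101 → 304 → 152 → 76 → 38 → 19 → 58 → 29 → 88 → 44 → 22 → 11 → 34 → 17 → 52 → 26 → 13 → 40 → 20 → 10 → 5 → 16 → 8 → 4 → 2 → 1
Total steps = 43

43 steps


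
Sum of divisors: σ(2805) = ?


Divisors of 2805: 1, 3, 5, 11, 15, 17, 33, 51, 55, 85, 165, 187, 255, 561, 935, 2805
Sum = 1 + 3 + 5 + 11 + 15 + 17 + 33 + 51 + 55 + 85 + 165 + 187 + 255 + 561 + 935 + 2805 = 5184

σ(2805) = 5184


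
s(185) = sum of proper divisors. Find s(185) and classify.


Proper divisors: 1, 5, 37
Sum = 1 + 5 + 37 = 43
43 < 185 → deficient

s(185) = 43 (deficient)


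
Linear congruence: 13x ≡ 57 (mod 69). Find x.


GCD(13, 69) = 1, unique solution
a^(-1) mod 69 = 16
x = 16 * 57 mod 69 = 15

x ≡ 15 (mod 69)


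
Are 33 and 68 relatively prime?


Euclidean algorithm:
68 = 2 * 33 + 2
33 = 16 * 2 + 1
2 = 2 * 1 + 0
GCD(33, 68) = 1

Yes, coprime (GCD = 1)


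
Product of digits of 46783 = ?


4 × 6 × 7 × 8 × 3 = 4032


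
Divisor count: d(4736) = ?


4736 = 2^7 × 37^1
d(4736) = (7+1) × (1+1) = 16

16 divisors


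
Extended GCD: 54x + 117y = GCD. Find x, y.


Tabular extended Euclidean (each row: r = 54*s + 117*t):
r=54, s=1, t=0
r=117, s=0, t=1
q=0: r=54, s=1, t=0   [54*(1) + 117*(0) = 54]
q=2: r=9, s=-2, t=1   [54*(-2) + 117*(1) = 9]
q=6: r=0, s=13, t=-6   [54*(13) + 117*(-6) = 0]
GCD = 9; from the row with r=9: x=-2, y=1
Check: 54*(-2) + 117*(1) = -108 + 117 = 9

GCD = 9, x = -2, y = 1


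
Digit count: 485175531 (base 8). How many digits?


485175531 in base 8 = 3472630353
Number of digits = 10

10 digits (base 8)


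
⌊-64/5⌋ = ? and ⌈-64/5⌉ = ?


-64/5 = -12.8000
floor = -13
ceil = -12

floor = -13, ceil = -12


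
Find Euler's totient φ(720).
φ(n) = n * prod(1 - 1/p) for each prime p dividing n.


720 = 2^4 × 3^2 × 5
Prime factors: 2, 3, 5
φ(720) = 720 × (1-1/2) × (1-1/3) × (1-1/5)
= 720 × 1/2 × 2/3 × 4/5 = 192

φ(720) = 192
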